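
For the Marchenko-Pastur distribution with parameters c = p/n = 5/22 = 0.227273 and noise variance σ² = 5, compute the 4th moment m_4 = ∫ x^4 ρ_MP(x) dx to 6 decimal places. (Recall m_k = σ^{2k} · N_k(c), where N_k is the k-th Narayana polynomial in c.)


E[X⁴] = σ⁸ (1 + 6c + 6c² + c³) (fourth MP moment). With σ² = 5 (so σ⁸ = 625) and c = 5/22 = 0.227273: E[X⁴] = 625 · (1 + 6·0.227273 + 6·(0.227273)² + (0.227273)³) = 625 · 2.685293.

So E[X^4] = 1678.308133.


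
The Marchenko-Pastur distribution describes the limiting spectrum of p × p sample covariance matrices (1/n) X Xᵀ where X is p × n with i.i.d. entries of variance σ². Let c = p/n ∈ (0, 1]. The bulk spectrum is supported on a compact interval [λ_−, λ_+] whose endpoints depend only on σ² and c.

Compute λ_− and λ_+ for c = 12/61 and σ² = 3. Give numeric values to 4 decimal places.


c = 12/61 = 0.196721; √c = 0.443533.
λ_− = σ² (1 − √c)² = 3 · (1 − 0.443533)² = 3 · (0.556467)² = 0.928967.
λ_+ = σ² (1 + √c)² = 3 · (1 + 0.443533)² = 3 · (1.443533)² = 6.251361.

Rounded to 4 decimal places: λ_− ≈ 0.9290, λ_+ ≈ 6.2514.


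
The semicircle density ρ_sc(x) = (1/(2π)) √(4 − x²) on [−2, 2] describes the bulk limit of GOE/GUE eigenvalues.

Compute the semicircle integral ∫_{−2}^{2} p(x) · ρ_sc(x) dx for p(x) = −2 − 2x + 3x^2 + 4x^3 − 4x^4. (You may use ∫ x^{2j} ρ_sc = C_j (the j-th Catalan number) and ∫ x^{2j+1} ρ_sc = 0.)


Write p(x) = Σ a_i x^i, split into monomials and integrate each against ρ_sc separately.
Using ∫ x^{2j} ρ_sc = C_j = (1/(j+1)) C(2j, j) (Catalan numbers) and ∫ x^{2j+1} ρ_sc = 0 (odd monomials vanish by symmetry):
  i = 0 (even): a_0 · C_{0} = -2 · 1 = -2
  i = 1 (odd): ∫ x^1 ρ_sc = 0 (vanishes)
  i = 2 (even): a_2 · C_{1} = 3 · 1 = 3
  i = 3 (odd): ∫ x^3 ρ_sc = 0 (vanishes)
  i = 4 (even): a_4 · C_{2} = -4 · 2 = -8

Summing the contributions: ∫_{−2}^{2} p(x) ρ_sc(x) dx = (-2) + 3 + (-8) = -7.


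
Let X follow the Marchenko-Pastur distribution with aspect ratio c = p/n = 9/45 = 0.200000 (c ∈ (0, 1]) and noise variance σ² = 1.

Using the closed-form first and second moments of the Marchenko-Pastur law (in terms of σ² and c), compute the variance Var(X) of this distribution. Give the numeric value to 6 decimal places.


Recall the MP moments m_1 = E[X] = σ² and m_2 = E[X²] = σ⁴ (1 + c).
m_1 = E[X] = σ² = 1, so m_1² = 1.
m_2 = E[X²] = σ⁴ (1 + c) = 1 · (1 + 0.200000) = 1 · 1.200000 = 1.200000.
(Note m_2 − m_1² simplifies to c · σ⁴ = 0.200000 · 1.)

Var(X) = m_2 − m_1² = 1.200000 − 1 = 0.200000.


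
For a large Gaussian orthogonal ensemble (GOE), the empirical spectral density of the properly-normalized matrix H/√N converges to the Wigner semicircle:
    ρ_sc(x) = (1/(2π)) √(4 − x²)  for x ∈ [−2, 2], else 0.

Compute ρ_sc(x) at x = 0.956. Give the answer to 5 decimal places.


ρ_sc(x) = (1/(2π)) √(4 − x²). With x = 0.956:
  4 − x² = 4 − (0.956)² = 4 − 0.913936 = 3.086064.
  √(4 − x²) = 1.756720.
  1/(2π) = 0.159155.
  ρ_sc(0.956) = 0.159155 · 1.756720 = 0.279591.

Rounded to 5 decimal places: ρ_sc(0.956) ≈ 0.27959.


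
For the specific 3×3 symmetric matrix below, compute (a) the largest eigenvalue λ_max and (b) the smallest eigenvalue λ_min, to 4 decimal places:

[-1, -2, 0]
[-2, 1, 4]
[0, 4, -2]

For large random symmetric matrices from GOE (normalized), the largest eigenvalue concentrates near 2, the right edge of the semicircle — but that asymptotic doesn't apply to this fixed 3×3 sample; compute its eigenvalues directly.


Since M is real symmetric, all three eigenvalues are real; they are the roots of det(λI − M) = λ³ − (tr M) λ² + s λ − det M, where s is the sum of the principal 2×2 minors.
tr M = -1 + 1 + (-2) = -2.
s = ((-1)·1 − (-2)²) + ((-1)·(-2) − 0²) + (1·(-2) − 4²) = -5 + 2 + (-18) = -21.
det M (expand along row 1) = (-1)·(-18) − (-2)·4 + 0·(-8) = 26.
Characteristic polynomial: λ³ + 2λ² − 21λ − 26 = 0.
Substitute λ = y + (tr M)/3 = y − 0.666667 to remove the quadratic term: y³ + p·y + q = 0 with p = s − (tr M)²/3 = -22.333333 and q = −2(tr M)³/27 + (tr M)·s/3 − det M = -11.407407.
Three real roots ⇒ use the trigonometric (Viète) form: r = 2√(−p/3) = 5.456902, φ = arccos(3q/(p·r)) = arccos(0.280807) = 1.286161 rad.
y_k = r·cos(φ/3 − 2πk/3) for k = 0, 1, 2 gives y = 4.963044, -0.516966, -4.446078.
λ_k = y_k − 0.666667 gives λ = 4.2964, -1.1836, -5.1127 (check: the sum is -2.0000 = tr M).

Hence λ_max = 4.2964 and λ_min = -5.1127.


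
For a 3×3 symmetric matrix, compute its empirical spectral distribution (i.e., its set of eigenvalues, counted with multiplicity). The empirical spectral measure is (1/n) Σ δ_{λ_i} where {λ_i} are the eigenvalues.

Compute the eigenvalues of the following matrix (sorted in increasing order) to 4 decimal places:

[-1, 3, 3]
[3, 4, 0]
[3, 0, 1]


Since M is real symmetric, all three eigenvalues are real; they are the roots of det(λI − M) = λ³ − (tr M) λ² + s λ − det M, where s is the sum of the principal 2×2 minors.
tr M = -1 + 4 + 1 = 4.
s = ((-1)·4 − 3²) + ((-1)·1 − 3²) + (4·1 − 0²) = -13 + (-10) + 4 = -19.
det M (expand along row 1) = (-1)·4 − 3·3 + 3·(-12) = -49.
Characteristic polynomial: λ³ − 4λ² − 19λ + 49 = 0.
Substitute λ = y + (tr M)/3 = y + 1.333333 to remove the quadratic term: y³ + p·y + q = 0 with p = s − (tr M)²/3 = -24.333333 and q = −2(tr M)³/27 + (tr M)·s/3 − det M = 18.925926.
Three real roots ⇒ use the trigonometric (Viète) form: r = 2√(−p/3) = 5.696002, φ = arccos(3q/(p·r)) = arccos(-0.409644) = 1.992860 rad.
y_k = r·cos(φ/3 − 2πk/3) for k = 0, 1, 2 gives y = 4.484786, 0.798718, -5.283504.
λ_k = y_k + 1.333333 gives λ = 5.8181, 2.1321, -3.9502 (check: the sum is 4.0000 = tr M).

Eigenvalues sorted in increasing order: [-3.9502, 2.1321, 5.8181].


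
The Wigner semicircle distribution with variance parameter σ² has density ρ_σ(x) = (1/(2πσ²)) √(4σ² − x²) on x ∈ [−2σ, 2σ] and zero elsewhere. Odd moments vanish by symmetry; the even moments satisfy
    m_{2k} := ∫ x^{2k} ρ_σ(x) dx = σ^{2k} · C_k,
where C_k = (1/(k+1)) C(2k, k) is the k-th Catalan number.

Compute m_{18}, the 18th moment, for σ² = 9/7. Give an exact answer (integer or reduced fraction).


By the scaled semicircle moment identity, m_{2k} = σ^{2k} · C_k with k = 9.
C_9 = (1/(k+1)) · C(2k, k) = (1/10) · C(18, 9) = (1/10) · 48620 = 4862.
σ^{2k} = (σ²)^k = (9/7)^9 = 387420489/40353607.

Therefore m_{18} = σ^{18} · C_9 = (387420489/40353607) · 4862 = 1883638417518/40353607.


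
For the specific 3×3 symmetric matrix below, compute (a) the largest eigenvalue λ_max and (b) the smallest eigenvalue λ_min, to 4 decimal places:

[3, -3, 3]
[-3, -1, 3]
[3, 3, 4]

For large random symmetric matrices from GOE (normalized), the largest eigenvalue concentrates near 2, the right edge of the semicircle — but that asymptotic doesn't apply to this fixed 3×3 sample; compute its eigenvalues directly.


Since M is real symmetric, all three eigenvalues are real; they are the roots of det(λI − M) = λ³ − (tr M) λ² + s λ − det M, where s is the sum of the principal 2×2 minors.
tr M = 3 + (-1) + 4 = 6.
s = (3·(-1) − (-3)²) + (3·4 − 3²) + ((-1)·4 − 3²) = -12 + 3 + (-13) = -22.
det M (expand along row 1) = 3·(-13) − (-3)·(-21) + 3·(-6) = -120.
Characteristic polynomial: λ³ − 6λ² − 22λ + 120 = 0.
Substitute λ = y + (tr M)/3 = y + 2.000000 to remove the quadratic term: y³ + p·y + q = 0 with p = s − (tr M)²/3 = -34.000000 and q = −2(tr M)³/27 + (tr M)·s/3 − det M = 60.000000.
Three real roots ⇒ use the trigonometric (Viète) form: r = 2√(−p/3) = 6.733003, φ = arccos(3q/(p·r)) = arccos(-0.786294) = 2.475583 rad.
y_k = r·cos(φ/3 − 2πk/3) for k = 0, 1, 2 gives y = 4.567764, 2.000000, -6.567764.
λ_k = y_k + 2.000000 gives λ = 6.5678, 4.0000, -4.5678 (check: the sum is 6.0000 = tr M).

Hence λ_max = 6.5678 and λ_min = -4.5678.


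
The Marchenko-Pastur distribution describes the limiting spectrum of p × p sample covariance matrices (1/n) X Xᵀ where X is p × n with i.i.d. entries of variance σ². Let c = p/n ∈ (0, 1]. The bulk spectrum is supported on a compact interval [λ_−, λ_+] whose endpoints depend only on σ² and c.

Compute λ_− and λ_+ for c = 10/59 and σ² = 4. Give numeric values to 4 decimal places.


c = 10/59 = 0.169492; √c = 0.411693.
λ_− = σ² (1 − √c)² = 4 · (1 − 0.411693)² = 4 · (0.588307)² = 1.384418.
λ_+ = σ² (1 + √c)² = 4 · (1 + 0.411693)² = 4 · (1.411693)² = 7.971514.

Rounded to 4 decimal places: λ_− ≈ 1.3844, λ_+ ≈ 7.9715.


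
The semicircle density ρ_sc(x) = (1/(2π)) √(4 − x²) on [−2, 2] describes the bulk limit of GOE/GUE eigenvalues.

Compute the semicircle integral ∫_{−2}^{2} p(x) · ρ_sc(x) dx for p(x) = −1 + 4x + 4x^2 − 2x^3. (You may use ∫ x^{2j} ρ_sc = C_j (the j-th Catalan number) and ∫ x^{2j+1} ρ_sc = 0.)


Write p(x) = Σ a_i x^i, split into monomials and integrate each against ρ_sc separately.
Using ∫ x^{2j} ρ_sc = C_j = (1/(j+1)) C(2j, j) (Catalan numbers) and ∫ x^{2j+1} ρ_sc = 0 (odd monomials vanish by symmetry):
  i = 0 (even): a_0 · C_{0} = -1 · 1 = -1
  i = 1 (odd): ∫ x^1 ρ_sc = 0 (vanishes)
  i = 2 (even): a_2 · C_{1} = 4 · 1 = 4
  i = 3 (odd): ∫ x^3 ρ_sc = 0 (vanishes)

Summing the contributions: ∫_{−2}^{2} p(x) ρ_sc(x) dx = (-1) + 4 = 3.


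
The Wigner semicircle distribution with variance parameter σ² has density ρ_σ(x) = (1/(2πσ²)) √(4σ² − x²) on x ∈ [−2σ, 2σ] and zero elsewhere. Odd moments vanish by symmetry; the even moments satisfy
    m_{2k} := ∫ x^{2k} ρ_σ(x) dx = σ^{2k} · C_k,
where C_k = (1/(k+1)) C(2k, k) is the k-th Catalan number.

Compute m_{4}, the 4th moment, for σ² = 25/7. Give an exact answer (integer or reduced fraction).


By the scaled semicircle moment identity, m_{2k} = σ^{2k} · C_k with k = 2.
C_2 = (1/(k+1)) · C(2k, k) = (1/3) · C(4, 2) = (1/3) · 6 = 2.
σ^{2k} = (σ²)^k = (25/7)^2 = 625/49.

Therefore m_{4} = σ^{4} · C_2 = (625/49) · 2 = 1250/49.


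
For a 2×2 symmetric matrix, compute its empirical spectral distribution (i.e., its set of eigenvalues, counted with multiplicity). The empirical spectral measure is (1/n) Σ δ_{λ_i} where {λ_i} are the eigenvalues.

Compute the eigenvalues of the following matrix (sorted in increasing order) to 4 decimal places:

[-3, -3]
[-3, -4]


Since M is real symmetric, both eigenvalues are real; they are the roots of det(λI − M) = λ² − (tr M) λ + det M.
tr M = -3 + (-4) = -7.
det M = (-3)·(-4) − (-3)² = 12 − 9 = 3.
Characteristic polynomial: λ² + 7λ + 3 = 0.
Discriminant Δ = (tr M)² − 4·det M = 49 − 12 = 37; √Δ = 6.082763.
λ = (tr M ± √Δ)/2 = (-7 ± 6.082763)/2, giving (tr M − √Δ)/2 = -6.5414 and (tr M + √Δ)/2 = -0.4586.

Eigenvalues sorted in increasing order: [-6.5414, -0.4586].


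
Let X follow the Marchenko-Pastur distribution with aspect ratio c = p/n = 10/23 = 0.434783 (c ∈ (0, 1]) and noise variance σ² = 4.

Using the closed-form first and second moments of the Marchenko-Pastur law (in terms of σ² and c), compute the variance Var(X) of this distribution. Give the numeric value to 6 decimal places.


Recall the MP moments m_1 = E[X] = σ² and m_2 = E[X²] = σ⁴ (1 + c).
m_1 = E[X] = σ² = 4, so m_1² = 16.
m_2 = E[X²] = σ⁴ (1 + c) = 16 · (1 + 0.434783) = 16 · 1.434783 = 22.956522.
(Note m_2 − m_1² simplifies to c · σ⁴ = 0.434783 · 16.)

Var(X) = m_2 − m_1² = 22.956522 − 16 = 6.956522.


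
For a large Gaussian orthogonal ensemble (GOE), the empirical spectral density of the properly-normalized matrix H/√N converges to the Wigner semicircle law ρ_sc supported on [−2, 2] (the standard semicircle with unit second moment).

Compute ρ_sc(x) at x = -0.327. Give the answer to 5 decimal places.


ρ_sc(x) = (1/(2π)) √(4 − x²). With x = -0.327:
  4 − x² = 4 − (-0.327)² = 4 − 0.106929 = 3.893071.
  √(4 − x²) = 1.973087.
  1/(2π) = 0.159155.
  ρ_sc(-0.327) = 0.159155 · 1.973087 = 0.314026.

Rounded to 5 decimal places: ρ_sc(-0.327) ≈ 0.31403.


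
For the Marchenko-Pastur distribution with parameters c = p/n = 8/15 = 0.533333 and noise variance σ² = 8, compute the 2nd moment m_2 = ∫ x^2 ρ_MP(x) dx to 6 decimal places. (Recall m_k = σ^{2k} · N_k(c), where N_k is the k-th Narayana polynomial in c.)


E[X²] = σ⁴ (1 + c) (second MP moment). With σ² = 8 (so σ⁴ = 64) and c = 8/15 = 0.533333: E[X²] = 64 · (1 + 0.533333) = 64 · 1.533333.

So E[X^2] = 98.133333.


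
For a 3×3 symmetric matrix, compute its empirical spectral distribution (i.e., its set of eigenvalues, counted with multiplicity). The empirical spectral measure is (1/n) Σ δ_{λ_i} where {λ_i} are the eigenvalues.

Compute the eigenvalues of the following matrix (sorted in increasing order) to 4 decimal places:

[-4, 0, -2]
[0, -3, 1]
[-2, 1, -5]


Since M is real symmetric, all three eigenvalues are real; they are the roots of det(λI − M) = λ³ − (tr M) λ² + s λ − det M, where s is the sum of the principal 2×2 minors.
tr M = -4 + (-3) + (-5) = -12.
s = ((-4)·(-3) − 0²) + ((-4)·(-5) − (-2)²) + ((-3)·(-5) − 1²) = 12 + 16 + 14 = 42.
det M (expand along row 1) = (-4)·14 − 0·2 + (-2)·(-6) = -44.
Characteristic polynomial: λ³ + 12λ² + 42λ + 44 = 0.
Substitute λ = y + (tr M)/3 = y − 4.000000 to remove the quadratic term: y³ + p·y + q = 0 with p = s − (tr M)²/3 = -6.000000 and q = −2(tr M)³/27 + (tr M)·s/3 − det M = 4.000000.
Three real roots ⇒ use the trigonometric (Viète) form: r = 2√(−p/3) = 2.828427, φ = arccos(3q/(p·r)) = arccos(-0.707107) = 2.356194 rad.
y_k = r·cos(φ/3 − 2πk/3) for k = 0, 1, 2 gives y = 2.000000, 0.732051, -2.732051.
λ_k = y_k − 4.000000 gives λ = -2.0000, -3.2679, -6.7321 (check: the sum is -12.0000 = tr M).

Eigenvalues sorted in increasing order: [-6.7321, -3.2679, -2.0000].


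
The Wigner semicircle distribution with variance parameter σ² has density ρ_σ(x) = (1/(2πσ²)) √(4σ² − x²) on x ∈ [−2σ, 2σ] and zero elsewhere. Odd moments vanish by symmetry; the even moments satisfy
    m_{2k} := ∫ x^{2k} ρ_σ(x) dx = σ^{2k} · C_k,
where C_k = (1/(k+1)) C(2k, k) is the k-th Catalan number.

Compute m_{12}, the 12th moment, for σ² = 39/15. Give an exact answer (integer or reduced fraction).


By the scaled semicircle moment identity, m_{2k} = σ^{2k} · C_k with k = 6.
C_6 = (1/(k+1)) · C(2k, k) = (1/7) · C(12, 6) = (1/7) · 924 = 132.
σ^{2k} = (σ²)^k = (39/15)^6 = 4826809/15625.

Therefore m_{12} = σ^{12} · C_6 = (4826809/15625) · 132 = 637138788/15625.


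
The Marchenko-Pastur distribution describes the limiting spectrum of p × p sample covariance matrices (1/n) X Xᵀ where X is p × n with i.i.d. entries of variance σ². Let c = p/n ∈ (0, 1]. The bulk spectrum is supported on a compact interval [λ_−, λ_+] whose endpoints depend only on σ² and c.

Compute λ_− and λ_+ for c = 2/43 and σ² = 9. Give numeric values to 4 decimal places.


c = 2/43 = 0.046512; √c = 0.215666.
λ_− = σ² (1 − √c)² = 9 · (1 − 0.215666)² = 9 · (0.784334)² = 5.536625.
λ_+ = σ² (1 + √c)² = 9 · (1 + 0.215666)² = 9 · (1.215666)² = 13.300584.

Rounded to 4 decimal places: λ_− ≈ 5.5366, λ_+ ≈ 13.3006.


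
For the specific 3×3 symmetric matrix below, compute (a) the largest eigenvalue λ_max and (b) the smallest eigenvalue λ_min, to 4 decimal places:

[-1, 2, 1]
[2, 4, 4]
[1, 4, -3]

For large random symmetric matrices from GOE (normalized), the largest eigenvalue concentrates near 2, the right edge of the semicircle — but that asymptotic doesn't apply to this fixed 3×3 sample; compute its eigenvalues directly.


Since M is real symmetric, all three eigenvalues are real; they are the roots of det(λI − M) = λ³ − (tr M) λ² + s λ − det M, where s is the sum of the principal 2×2 minors.
tr M = -1 + 4 + (-3) = 0.
s = ((-1)·4 − 2²) + ((-1)·(-3) − 1²) + (4·(-3) − 4²) = -8 + 2 + (-28) = -34.
det M (expand along row 1) = (-1)·(-28) − 2·(-10) + 1·4 = 52.
Characteristic polynomial: λ³ − 34λ − 52 = 0.
Substitute λ = y + (tr M)/3 = y + 0.000000 to remove the quadratic term: y³ + p·y + q = 0 with p = s − (tr M)²/3 = -34.000000 and q = −2(tr M)³/27 + (tr M)·s/3 − det M = -52.000000.
Three real roots ⇒ use the trigonometric (Viète) form: r = 2√(−p/3) = 6.733003, φ = arccos(3q/(p·r)) = arccos(0.681454) = 0.821048 rad.
y_k = r·cos(φ/3 − 2πk/3) for k = 0, 1, 2 gives y = 6.482415, -1.665224, -4.817191.
λ_k = y_k + 0.000000 gives λ = 6.4824, -1.6652, -4.8172 (check: the sum is 0.0000 = tr M).

Hence λ_max = 6.4824 and λ_min = -4.8172.


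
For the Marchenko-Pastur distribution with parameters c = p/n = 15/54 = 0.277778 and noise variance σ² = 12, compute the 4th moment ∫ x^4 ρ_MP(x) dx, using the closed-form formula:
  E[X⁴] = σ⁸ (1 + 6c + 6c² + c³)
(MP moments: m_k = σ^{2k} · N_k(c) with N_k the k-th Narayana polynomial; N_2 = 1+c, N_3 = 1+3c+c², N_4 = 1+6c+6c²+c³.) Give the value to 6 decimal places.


E[X⁴] = σ⁸ (1 + 6c + 6c² + c³) (fourth MP moment). With σ² = 12 (so σ⁸ = 20736) and c = 15/54 = 0.277778: E[X⁴] = 20736 · (1 + 6·0.277778 + 6·(0.277778)² + (0.277778)³) = 20736 · 3.151063.

So E[X^4] = 65340.444444.


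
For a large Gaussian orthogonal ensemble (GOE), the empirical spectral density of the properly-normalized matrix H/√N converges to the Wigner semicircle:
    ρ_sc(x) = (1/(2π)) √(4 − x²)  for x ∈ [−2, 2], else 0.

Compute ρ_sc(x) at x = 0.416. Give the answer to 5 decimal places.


ρ_sc(x) = (1/(2π)) √(4 − x²). With x = 0.416:
  4 − x² = 4 − (0.416)² = 4 − 0.173056 = 3.826944.
  √(4 − x²) = 1.956258.
  1/(2π) = 0.159155.
  ρ_sc(0.416) = 0.159155 · 1.956258 = 0.311348.

Rounded to 5 decimal places: ρ_sc(0.416) ≈ 0.31135.


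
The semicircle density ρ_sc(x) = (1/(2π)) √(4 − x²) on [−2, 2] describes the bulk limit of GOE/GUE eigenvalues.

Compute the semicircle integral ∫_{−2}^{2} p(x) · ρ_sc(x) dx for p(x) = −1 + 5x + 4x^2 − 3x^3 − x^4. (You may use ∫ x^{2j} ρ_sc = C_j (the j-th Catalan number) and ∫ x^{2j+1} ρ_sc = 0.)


Write p(x) = Σ a_i x^i, split into monomials and integrate each against ρ_sc separately.
Using ∫ x^{2j} ρ_sc = C_j = (1/(j+1)) C(2j, j) (Catalan numbers) and ∫ x^{2j+1} ρ_sc = 0 (odd monomials vanish by symmetry):
  i = 0 (even): a_0 · C_{0} = -1 · 1 = -1
  i = 1 (odd): ∫ x^1 ρ_sc = 0 (vanishes)
  i = 2 (even): a_2 · C_{1} = 4 · 1 = 4
  i = 3 (odd): ∫ x^3 ρ_sc = 0 (vanishes)
  i = 4 (even): a_4 · C_{2} = -1 · 2 = -2

Summing the contributions: ∫_{−2}^{2} p(x) ρ_sc(x) dx = (-1) + 4 + (-2) = 1.


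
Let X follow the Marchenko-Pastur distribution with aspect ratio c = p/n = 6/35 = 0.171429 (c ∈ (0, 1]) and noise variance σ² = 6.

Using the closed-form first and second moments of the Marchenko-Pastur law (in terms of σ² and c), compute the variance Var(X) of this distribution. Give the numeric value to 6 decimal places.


Recall the MP moments m_1 = E[X] = σ² and m_2 = E[X²] = σ⁴ (1 + c).
m_1 = E[X] = σ² = 6, so m_1² = 36.
m_2 = E[X²] = σ⁴ (1 + c) = 36 · (1 + 0.171429) = 36 · 1.171429 = 42.171429.
(Note m_2 − m_1² simplifies to c · σ⁴ = 0.171429 · 36.)

Var(X) = m_2 − m_1² = 42.171429 − 36 = 6.171429.


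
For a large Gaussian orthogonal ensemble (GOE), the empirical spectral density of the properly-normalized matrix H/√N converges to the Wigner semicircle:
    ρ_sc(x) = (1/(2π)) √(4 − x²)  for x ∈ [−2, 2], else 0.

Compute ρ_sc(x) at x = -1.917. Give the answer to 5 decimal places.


ρ_sc(x) = (1/(2π)) √(4 − x²). With x = -1.917:
  4 − x² = 4 − (-1.917)² = 4 − 3.674889 = 0.325111.
  √(4 − x²) = 0.570185.
  1/(2π) = 0.159155.
  ρ_sc(-1.917) = 0.159155 · 0.570185 = 0.090748.

Rounded to 5 decimal places: ρ_sc(-1.917) ≈ 0.09075.


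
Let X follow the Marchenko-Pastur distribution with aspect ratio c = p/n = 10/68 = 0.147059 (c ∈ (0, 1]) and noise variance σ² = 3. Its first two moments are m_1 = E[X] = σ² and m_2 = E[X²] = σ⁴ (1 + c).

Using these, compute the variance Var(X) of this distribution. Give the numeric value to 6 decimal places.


m_1 = E[X] = σ² = 3, so m_1² = 9.
m_2 = E[X²] = σ⁴ (1 + c) = 9 · (1 + 0.147059) = 9 · 1.147059 = 10.323529.
(Note m_2 − m_1² simplifies to c · σ⁴ = 0.147059 · 9.)

Var(X) = m_2 − m_1² = 10.323529 − 9 = 1.323529.


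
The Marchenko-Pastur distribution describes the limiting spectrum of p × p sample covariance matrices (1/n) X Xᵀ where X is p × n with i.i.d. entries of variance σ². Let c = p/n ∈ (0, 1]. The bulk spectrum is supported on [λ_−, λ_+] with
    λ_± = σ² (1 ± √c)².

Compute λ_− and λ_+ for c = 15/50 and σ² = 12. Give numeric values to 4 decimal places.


c = 15/50 = 0.300000; √c = 0.547723.
λ_− = σ² (1 − √c)² = 12 · (1 − 0.547723)² = 12 · (0.452277)² = 2.454659.
λ_+ = σ² (1 + √c)² = 12 · (1 + 0.547723)² = 12 · (1.547723)² = 28.745341.

Rounded to 4 decimal places: λ_− ≈ 2.4547, λ_+ ≈ 28.7453.


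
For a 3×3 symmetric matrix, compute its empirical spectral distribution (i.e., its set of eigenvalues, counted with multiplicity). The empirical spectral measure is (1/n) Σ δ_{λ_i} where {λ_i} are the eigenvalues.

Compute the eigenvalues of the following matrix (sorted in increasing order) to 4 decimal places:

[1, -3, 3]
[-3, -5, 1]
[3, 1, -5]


Since M is real symmetric, all three eigenvalues are real; they are the roots of det(λI − M) = λ³ − (tr M) λ² + s λ − det M, where s is the sum of the principal 2×2 minors.
tr M = 1 + (-5) + (-5) = -9.
s = (1·(-5) − (-3)²) + (1·(-5) − 3²) + ((-5)·(-5) − 1²) = -14 + (-14) + 24 = -4.
det M (expand along row 1) = 1·24 − (-3)·12 + 3·12 = 96.
Characteristic polynomial: λ³ + 9λ² − 4λ − 96 = 0.
Substitute λ = y + (tr M)/3 = y − 3.000000 to remove the quadratic term: y³ + p·y + q = 0 with p = s − (tr M)²/3 = -31.000000 and q = −2(tr M)³/27 + (tr M)·s/3 − det M = -30.000000.
Three real roots ⇒ use the trigonometric (Viète) form: r = 2√(−p/3) = 6.429101, φ = arccos(3q/(p·r)) = arccos(0.451576) = 1.102266 rad.
y_k = r·cos(φ/3 − 2πk/3) for k = 0, 1, 2 gives y = 6.000000, -1.000000, -5.000000.
λ_k = y_k − 3.000000 gives λ = 3.0000, -4.0000, -8.0000 (check: the sum is -9.0000 = tr M).

Eigenvalues sorted in increasing order: [-8.0000, -4.0000, 3.0000].


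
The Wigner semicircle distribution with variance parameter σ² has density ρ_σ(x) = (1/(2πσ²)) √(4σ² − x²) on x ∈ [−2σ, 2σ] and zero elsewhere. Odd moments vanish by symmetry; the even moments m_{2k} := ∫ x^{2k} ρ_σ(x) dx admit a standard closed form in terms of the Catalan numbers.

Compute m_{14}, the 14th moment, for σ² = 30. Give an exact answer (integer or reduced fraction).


By the scaled semicircle moment identity, m_{2k} = σ^{2k} · C_k with k = 7.
C_7 = (1/(k+1)) · C(2k, k) = (1/8) · C(14, 7) = (1/8) · 3432 = 429.
σ^{2k} = (σ²)^k = (30)^7 = 21870000000.

Therefore m_{14} = σ^{14} · C_7 = 21870000000 · 429 = 9382230000000.


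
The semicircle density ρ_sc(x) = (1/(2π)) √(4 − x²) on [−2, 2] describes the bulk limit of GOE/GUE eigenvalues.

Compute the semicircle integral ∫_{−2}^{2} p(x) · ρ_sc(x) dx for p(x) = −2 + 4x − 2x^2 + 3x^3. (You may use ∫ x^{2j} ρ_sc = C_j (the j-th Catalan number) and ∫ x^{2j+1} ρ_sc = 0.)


Write p(x) = Σ a_i x^i, split into monomials and integrate each against ρ_sc separately.
Using ∫ x^{2j} ρ_sc = C_j = (1/(j+1)) C(2j, j) (Catalan numbers) and ∫ x^{2j+1} ρ_sc = 0 (odd monomials vanish by symmetry):
  i = 0 (even): a_0 · C_{0} = -2 · 1 = -2
  i = 1 (odd): ∫ x^1 ρ_sc = 0 (vanishes)
  i = 2 (even): a_2 · C_{1} = -2 · 1 = -2
  i = 3 (odd): ∫ x^3 ρ_sc = 0 (vanishes)

Summing the contributions: ∫_{−2}^{2} p(x) ρ_sc(x) dx = (-2) + (-2) = -4.


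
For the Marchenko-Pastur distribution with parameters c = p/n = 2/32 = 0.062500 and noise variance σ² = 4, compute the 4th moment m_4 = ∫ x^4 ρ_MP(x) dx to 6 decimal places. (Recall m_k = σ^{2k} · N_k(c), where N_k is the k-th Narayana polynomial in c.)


E[X⁴] = σ⁸ (1 + 6c + 6c² + c³) (fourth MP moment). With σ² = 4 (so σ⁸ = 256) and c = 2/32 = 0.062500: E[X⁴] = 256 · (1 + 6·0.062500 + 6·(0.062500)² + (0.062500)³) = 256 · 1.398682.

So E[X^4] = 358.062500.


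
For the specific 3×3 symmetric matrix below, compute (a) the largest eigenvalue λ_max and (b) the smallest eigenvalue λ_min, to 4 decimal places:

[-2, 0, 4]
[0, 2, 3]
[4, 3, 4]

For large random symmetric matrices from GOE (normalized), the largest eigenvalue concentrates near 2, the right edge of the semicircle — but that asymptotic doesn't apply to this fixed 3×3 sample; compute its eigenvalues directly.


Since M is real symmetric, all three eigenvalues are real; they are the roots of det(λI − M) = λ³ − (tr M) λ² + s λ − det M, where s is the sum of the principal 2×2 minors.
tr M = -2 + 2 + 4 = 4.
s = ((-2)·2 − 0²) + ((-2)·4 − 4²) + (2·4 − 3²) = -4 + (-24) + (-1) = -29.
det M (expand along row 1) = (-2)·(-1) − 0·(-12) + 4·(-8) = -30.
Characteristic polynomial: λ³ − 4λ² − 29λ + 30 = 0.
Substitute λ = y + (tr M)/3 = y + 1.333333 to remove the quadratic term: y³ + p·y + q = 0 with p = s − (tr M)²/3 = -34.333333 and q = −2(tr M)³/27 + (tr M)·s/3 − det M = -13.407407.
Three real roots ⇒ use the trigonometric (Viète) form: r = 2√(−p/3) = 6.765928, φ = arccos(3q/(p·r)) = arccos(0.173150) = 1.396769 rad.
y_k = r·cos(φ/3 − 2πk/3) for k = 0, 1, 2 gives y = 6.045742, -0.392265, -5.653477.
λ_k = y_k + 1.333333 gives λ = 7.3791, 0.9411, -4.3201 (check: the sum is 4.0000 = tr M).

Hence λ_max = 7.3791 and λ_min = -4.3201.


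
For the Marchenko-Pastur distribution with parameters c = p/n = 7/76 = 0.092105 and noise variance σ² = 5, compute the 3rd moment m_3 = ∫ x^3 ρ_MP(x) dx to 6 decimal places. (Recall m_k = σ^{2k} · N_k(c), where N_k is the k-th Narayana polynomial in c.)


E[X³] = σ⁶ (1 + 3c + c²) (third MP moment). With σ² = 5 (so σ⁶ = 125) and c = 7/76 = 0.092105: E[X³] = 125 · (1 + 3·0.092105 + (0.092105)²) = 125 · 1.284799.

So E[X^3] = 160.599896.


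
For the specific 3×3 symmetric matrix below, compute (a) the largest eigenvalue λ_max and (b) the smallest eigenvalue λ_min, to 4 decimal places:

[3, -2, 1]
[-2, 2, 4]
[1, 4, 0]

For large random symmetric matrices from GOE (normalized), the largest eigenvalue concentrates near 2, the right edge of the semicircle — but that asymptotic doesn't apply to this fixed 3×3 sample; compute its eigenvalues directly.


Since M is real symmetric, all three eigenvalues are real; they are the roots of det(λI − M) = λ³ − (tr M) λ² + s λ − det M, where s is the sum of the principal 2×2 minors.
tr M = 3 + 2 + 0 = 5.
s = (3·2 − (-2)²) + (3·0 − 1²) + (2·0 − 4²) = 2 + (-1) + (-16) = -15.
det M (expand along row 1) = 3·(-16) − (-2)·(-4) + 1·(-10) = -66.
Characteristic polynomial: λ³ − 5λ² − 15λ + 66 = 0.
Substitute λ = y + (tr M)/3 = y + 1.666667 to remove the quadratic term: y³ + p·y + q = 0 with p = s − (tr M)²/3 = -23.333333 and q = −2(tr M)³/27 + (tr M)·s/3 − det M = 31.740741.
Three real roots ⇒ use the trigonometric (Viète) form: r = 2√(−p/3) = 5.577734, φ = arccos(3q/(p·r)) = arccos(-0.731651) = 2.391537 rad.
y_k = r·cos(φ/3 − 2πk/3) for k = 0, 1, 2 gives y = 3.897317, 1.506993, -5.404309.
λ_k = y_k + 1.666667 gives λ = 5.5640, 3.1737, -3.7376 (check: the sum is 5.0000 = tr M).

Hence λ_max = 5.5640 and λ_min = -3.7376.


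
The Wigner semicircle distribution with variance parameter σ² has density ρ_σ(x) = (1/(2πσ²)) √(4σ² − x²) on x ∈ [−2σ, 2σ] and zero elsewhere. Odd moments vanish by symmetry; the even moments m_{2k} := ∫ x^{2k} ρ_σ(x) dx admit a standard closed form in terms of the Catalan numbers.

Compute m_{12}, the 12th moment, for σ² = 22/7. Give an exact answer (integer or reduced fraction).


By the scaled semicircle moment identity, m_{2k} = σ^{2k} · C_k with k = 6.
C_6 = (1/(k+1)) · C(2k, k) = (1/7) · C(12, 6) = (1/7) · 924 = 132.
σ^{2k} = (σ²)^k = (22/7)^6 = 113379904/117649.

Therefore m_{12} = σ^{12} · C_6 = (113379904/117649) · 132 = 14966147328/117649.


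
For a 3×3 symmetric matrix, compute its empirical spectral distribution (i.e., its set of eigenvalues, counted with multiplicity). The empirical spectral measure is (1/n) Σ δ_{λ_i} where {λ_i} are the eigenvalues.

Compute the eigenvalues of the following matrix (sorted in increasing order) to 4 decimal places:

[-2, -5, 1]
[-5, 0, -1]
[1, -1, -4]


Since M is real symmetric, all three eigenvalues are real; they are the roots of det(λI − M) = λ³ − (tr M) λ² + s λ − det M, where s is the sum of the principal 2×2 minors.
tr M = -2 + 0 + (-4) = -6.
s = ((-2)·0 − (-5)²) + ((-2)·(-4) − 1²) + (0·(-4) − (-1)²) = -25 + 7 + (-1) = -19.
det M (expand along row 1) = (-2)·(-1) − (-5)·21 + 1·5 = 112.
Characteristic polynomial: λ³ + 6λ² − 19λ − 112 = 0.
Substitute λ = y + (tr M)/3 = y − 2.000000 to remove the quadratic term: y³ + p·y + q = 0 with p = s − (tr M)²/3 = -31.000000 and q = −2(tr M)³/27 + (tr M)·s/3 − det M = -58.000000.
Three real roots ⇒ use the trigonometric (Viète) form: r = 2√(−p/3) = 6.429101, φ = arccos(3q/(p·r)) = arccos(0.873046) = 0.509381 rad.
y_k = r·cos(φ/3 − 2πk/3) for k = 0, 1, 2 gives y = 6.336648, -2.227488, -4.109159.
λ_k = y_k − 2.000000 gives λ = 4.3366, -4.2275, -6.1092 (check: the sum is -6.0000 = tr M).

Eigenvalues sorted in increasing order: [-6.1092, -4.2275, 4.3366].


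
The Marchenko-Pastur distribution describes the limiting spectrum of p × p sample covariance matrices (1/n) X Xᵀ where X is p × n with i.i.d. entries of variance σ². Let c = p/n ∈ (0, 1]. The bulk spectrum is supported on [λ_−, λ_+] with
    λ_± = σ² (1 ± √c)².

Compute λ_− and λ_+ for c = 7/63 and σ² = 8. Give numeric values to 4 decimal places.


c = 7/63 = 0.111111; √c = 0.333333.
λ_− = σ² (1 − √c)² = 8 · (1 − 0.333333)² = 8 · (0.666667)² = 3.555556.
λ_+ = σ² (1 + √c)² = 8 · (1 + 0.333333)² = 8 · (1.333333)² = 14.222222.

Rounded to 4 decimal places: λ_− ≈ 3.5556, λ_+ ≈ 14.2222.


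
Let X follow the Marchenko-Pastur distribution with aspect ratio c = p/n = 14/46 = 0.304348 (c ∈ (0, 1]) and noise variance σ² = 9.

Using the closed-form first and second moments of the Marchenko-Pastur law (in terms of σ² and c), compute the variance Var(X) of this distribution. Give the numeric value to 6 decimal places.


Recall the MP moments m_1 = E[X] = σ² and m_2 = E[X²] = σ⁴ (1 + c).
m_1 = E[X] = σ² = 9, so m_1² = 81.
m_2 = E[X²] = σ⁴ (1 + c) = 81 · (1 + 0.304348) = 81 · 1.304348 = 105.652174.
(Note m_2 − m_1² simplifies to c · σ⁴ = 0.304348 · 81.)

Var(X) = m_2 − m_1² = 105.652174 − 81 = 24.652174.


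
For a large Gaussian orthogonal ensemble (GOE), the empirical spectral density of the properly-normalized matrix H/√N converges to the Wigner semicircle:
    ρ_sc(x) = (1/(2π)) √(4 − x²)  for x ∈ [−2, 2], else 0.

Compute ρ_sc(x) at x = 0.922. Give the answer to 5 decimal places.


ρ_sc(x) = (1/(2π)) √(4 − x²). With x = 0.922:
  4 − x² = 4 − (0.922)² = 4 − 0.850084 = 3.149916.
  √(4 − x²) = 1.774800.
  1/(2π) = 0.159155.
  ρ_sc(0.922) = 0.159155 · 1.774800 = 0.282468.

Rounded to 5 decimal places: ρ_sc(0.922) ≈ 0.28247.


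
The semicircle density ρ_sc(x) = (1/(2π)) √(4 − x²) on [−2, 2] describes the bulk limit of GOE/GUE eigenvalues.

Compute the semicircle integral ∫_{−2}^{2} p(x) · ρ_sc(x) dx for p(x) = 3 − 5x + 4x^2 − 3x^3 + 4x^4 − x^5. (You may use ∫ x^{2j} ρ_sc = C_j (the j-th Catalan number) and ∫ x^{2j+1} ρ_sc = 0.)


Write p(x) = Σ a_i x^i, split into monomials and integrate each against ρ_sc separately.
Using ∫ x^{2j} ρ_sc = C_j = (1/(j+1)) C(2j, j) (Catalan numbers) and ∫ x^{2j+1} ρ_sc = 0 (odd monomials vanish by symmetry):
  i = 0 (even): a_0 · C_{0} = 3 · 1 = 3
  i = 1 (odd): ∫ x^1 ρ_sc = 0 (vanishes)
  i = 2 (even): a_2 · C_{1} = 4 · 1 = 4
  i = 3 (odd): ∫ x^3 ρ_sc = 0 (vanishes)
  i = 4 (even): a_4 · C_{2} = 4 · 2 = 8
  i = 5 (odd): ∫ x^5 ρ_sc = 0 (vanishes)

Summing the contributions: ∫_{−2}^{2} p(x) ρ_sc(x) dx = 3 + 4 + 8 = 15.


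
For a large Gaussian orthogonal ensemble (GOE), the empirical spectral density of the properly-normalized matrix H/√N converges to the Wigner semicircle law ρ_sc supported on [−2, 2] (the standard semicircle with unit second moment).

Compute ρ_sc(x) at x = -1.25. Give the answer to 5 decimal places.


ρ_sc(x) = (1/(2π)) √(4 − x²). With x = -1.25:
  4 − x² = 4 − (-1.25)² = 4 − 1.562500 = 2.437500.
  √(4 − x²) = 1.561249.
  1/(2π) = 0.159155.
  ρ_sc(-1.25) = 0.159155 · 1.561249 = 0.248481.

Rounded to 5 decimal places: ρ_sc(-1.25) ≈ 0.24848.


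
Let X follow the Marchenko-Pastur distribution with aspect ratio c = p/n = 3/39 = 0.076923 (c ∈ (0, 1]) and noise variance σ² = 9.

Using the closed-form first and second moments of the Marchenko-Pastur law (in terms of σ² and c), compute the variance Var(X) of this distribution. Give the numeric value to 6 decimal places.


Recall the MP moments m_1 = E[X] = σ² and m_2 = E[X²] = σ⁴ (1 + c).
m_1 = E[X] = σ² = 9, so m_1² = 81.
m_2 = E[X²] = σ⁴ (1 + c) = 81 · (1 + 0.076923) = 81 · 1.076923 = 87.230769.
(Note m_2 − m_1² simplifies to c · σ⁴ = 0.076923 · 81.)

Var(X) = m_2 − m_1² = 87.230769 − 81 = 6.230769.


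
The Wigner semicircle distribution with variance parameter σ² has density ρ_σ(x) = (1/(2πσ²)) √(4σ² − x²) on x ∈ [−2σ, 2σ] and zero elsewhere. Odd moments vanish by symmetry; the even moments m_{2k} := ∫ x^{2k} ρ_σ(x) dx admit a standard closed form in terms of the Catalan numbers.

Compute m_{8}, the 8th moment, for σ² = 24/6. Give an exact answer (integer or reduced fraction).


By the scaled semicircle moment identity, m_{2k} = σ^{2k} · C_k with k = 4.
C_4 = (1/(k+1)) · C(2k, k) = (1/5) · C(8, 4) = (1/5) · 70 = 14.
σ^{2k} = (σ²)^k = (24/6)^4 = 256.

Therefore m_{8} = σ^{8} · C_4 = 256 · 14 = 3584.


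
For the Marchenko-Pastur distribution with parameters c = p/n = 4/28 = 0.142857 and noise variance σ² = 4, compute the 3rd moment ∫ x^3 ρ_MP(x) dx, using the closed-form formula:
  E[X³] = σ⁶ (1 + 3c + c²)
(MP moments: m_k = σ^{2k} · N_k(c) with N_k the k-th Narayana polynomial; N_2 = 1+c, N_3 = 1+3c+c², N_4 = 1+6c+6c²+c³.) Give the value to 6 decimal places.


E[X³] = σ⁶ (1 + 3c + c²) (third MP moment). With σ² = 4 (so σ⁶ = 64) and c = 4/28 = 0.142857: E[X³] = 64 · (1 + 3·0.142857 + (0.142857)²) = 64 · 1.448980.

So E[X^3] = 92.734694.


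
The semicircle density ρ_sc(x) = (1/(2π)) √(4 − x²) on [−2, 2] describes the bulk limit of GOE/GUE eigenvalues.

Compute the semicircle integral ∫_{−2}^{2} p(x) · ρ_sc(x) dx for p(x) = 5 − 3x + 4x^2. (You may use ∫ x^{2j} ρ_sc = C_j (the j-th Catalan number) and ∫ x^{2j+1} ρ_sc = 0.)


Write p(x) = Σ a_i x^i, split into monomials and integrate each against ρ_sc separately.
Using ∫ x^{2j} ρ_sc = C_j = (1/(j+1)) C(2j, j) (Catalan numbers) and ∫ x^{2j+1} ρ_sc = 0 (odd monomials vanish by symmetry):
  i = 0 (even): a_0 · C_{0} = 5 · 1 = 5
  i = 1 (odd): ∫ x^1 ρ_sc = 0 (vanishes)
  i = 2 (even): a_2 · C_{1} = 4 · 1 = 4

Summing the contributions: ∫_{−2}^{2} p(x) ρ_sc(x) dx = 5 + 4 = 9.


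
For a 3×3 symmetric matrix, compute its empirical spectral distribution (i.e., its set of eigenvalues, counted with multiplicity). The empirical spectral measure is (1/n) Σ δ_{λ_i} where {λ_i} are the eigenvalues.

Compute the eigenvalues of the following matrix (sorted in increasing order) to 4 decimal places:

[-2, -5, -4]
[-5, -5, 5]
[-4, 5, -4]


Since M is real symmetric, all three eigenvalues are real; they are the roots of det(λI − M) = λ³ − (tr M) λ² + s λ − det M, where s is the sum of the principal 2×2 minors.
tr M = -2 + (-5) + (-4) = -11.
s = ((-2)·(-5) − (-5)²) + ((-2)·(-4) − (-4)²) + ((-5)·(-4) − 5²) = -15 + (-8) + (-5) = -28.
det M (expand along row 1) = (-2)·(-5) − (-5)·40 + (-4)·(-45) = 390.
Characteristic polynomial: λ³ + 11λ² − 28λ − 390 = 0.
Substitute λ = y + (tr M)/3 = y − 3.666667 to remove the quadratic term: y³ + p·y + q = 0 with p = s − (tr M)²/3 = -68.333333 and q = −2(tr M)³/27 + (tr M)·s/3 − det M = -188.740741.
Three real roots ⇒ use the trigonometric (Viète) form: r = 2√(−p/3) = 9.545214, φ = arccos(3q/(p·r)) = arccos(0.868098) = 0.519439 rad.
y_k = r·cos(φ/3 − 2πk/3) for k = 0, 1, 2 gives y = 9.402490, -3.277089, -6.125401.
λ_k = y_k − 3.666667 gives λ = 5.7358, -6.9438, -9.7921 (check: the sum is -11.0000 = tr M).

Eigenvalues sorted in increasing order: [-9.7921, -6.9438, 5.7358].


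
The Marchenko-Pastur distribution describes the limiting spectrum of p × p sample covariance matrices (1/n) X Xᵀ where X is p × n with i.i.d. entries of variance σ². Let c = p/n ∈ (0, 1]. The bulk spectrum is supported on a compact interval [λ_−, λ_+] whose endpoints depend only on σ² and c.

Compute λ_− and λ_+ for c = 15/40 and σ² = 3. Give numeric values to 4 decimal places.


c = 15/40 = 0.375000; √c = 0.612372.
λ_− = σ² (1 − √c)² = 3 · (1 − 0.612372)² = 3 · (0.387628)² = 0.450765.
λ_+ = σ² (1 + √c)² = 3 · (1 + 0.612372)² = 3 · (1.612372)² = 7.799235.

Rounded to 4 decimal places: λ_− ≈ 0.4508, λ_+ ≈ 7.7992.


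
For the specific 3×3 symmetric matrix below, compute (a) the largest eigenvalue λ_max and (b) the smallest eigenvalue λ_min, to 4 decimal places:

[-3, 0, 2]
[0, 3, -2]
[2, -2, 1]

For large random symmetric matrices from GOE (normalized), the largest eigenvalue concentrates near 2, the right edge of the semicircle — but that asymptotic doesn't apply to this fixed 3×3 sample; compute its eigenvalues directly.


Since M is real symmetric, all three eigenvalues are real; they are the roots of det(λI − M) = λ³ − (tr M) λ² + s λ − det M, where s is the sum of the principal 2×2 minors.
tr M = -3 + 3 + 1 = 1.
s = ((-3)·3 − 0²) + ((-3)·1 − 2²) + (3·1 − (-2)²) = -9 + (-7) + (-1) = -17.
det M (expand along row 1) = (-3)·(-1) − 0·4 + 2·(-6) = -9.
Characteristic polynomial: λ³ − λ² − 17λ + 9 = 0.
Substitute λ = y + (tr M)/3 = y + 0.333333 to remove the quadratic term: y³ + p·y + q = 0 with p = s − (tr M)²/3 = -17.333333 and q = −2(tr M)³/27 + (tr M)·s/3 − det M = 3.259259.
Three real roots ⇒ use the trigonometric (Viète) form: r = 2√(−p/3) = 4.807402, φ = arccos(3q/(p·r)) = arccos(-0.117340) = 1.688408 rad.
y_k = r·cos(φ/3 − 2πk/3) for k = 0, 1, 2 gives y = 4.065923, 0.188420, -4.254343.
λ_k = y_k + 0.333333 gives λ = 4.3993, 0.5218, -3.9210 (check: the sum is 1.0000 = tr M).

Hence λ_max = 4.3993 and λ_min = -3.9210.


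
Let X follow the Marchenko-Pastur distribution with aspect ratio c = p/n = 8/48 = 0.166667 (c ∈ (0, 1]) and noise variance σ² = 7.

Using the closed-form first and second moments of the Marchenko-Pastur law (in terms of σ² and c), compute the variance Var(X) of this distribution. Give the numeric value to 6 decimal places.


Recall the MP moments m_1 = E[X] = σ² and m_2 = E[X²] = σ⁴ (1 + c).
m_1 = E[X] = σ² = 7, so m_1² = 49.
m_2 = E[X²] = σ⁴ (1 + c) = 49 · (1 + 0.166667) = 49 · 1.166667 = 57.166667.
(Note m_2 − m_1² simplifies to c · σ⁴ = 0.166667 · 49.)

Var(X) = m_2 − m_1² = 57.166667 − 49 = 8.166667.
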